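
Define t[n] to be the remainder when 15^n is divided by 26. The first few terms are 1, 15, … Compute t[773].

19

Computing terms: t[0] = 1, t[1] = 15, t[2] = 17, t[3] = 21, t[4] = 3, t[5] = 19, t[6] = 25, t[7] = 11, t[8] = 9, t[9] = 5, t[10] = 23, t[11] = 7, t[12] = 1.
Since t[12] = t[0] = 1, the sequence is periodic with period 12.
So t[773] = t[0 + ((773-0) mod 12)] = t[5] = 19.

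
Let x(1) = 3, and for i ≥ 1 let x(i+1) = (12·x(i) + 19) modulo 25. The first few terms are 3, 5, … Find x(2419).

x(1) = 3; x(2) = 5; x(3) = 4; x(4) = 17; x(5) = 23; x(6) = 20; x(7) = 9; x(8) = 2; x(9) = 18; x(10) = 10; x(11) = 14; x(12) = 12; x(13) = 13; x(14) = 0; x(15) = 19; x(16) = 22; x(17) = 8; x(18) = 15; x(19) = 24; x(20) = 7; x(21) = 3.
Since x(21) = x(1) = 3, the sequence is periodic with period 20.
(2419 - 1) mod 20 = 18, so x(2419) = x(19) = 24.

24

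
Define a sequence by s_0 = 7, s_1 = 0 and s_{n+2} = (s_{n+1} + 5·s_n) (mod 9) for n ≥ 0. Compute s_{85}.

6

s_0 = 7, s_1 = 0, s_2 = 8, s_3 = 8, s_4 = 3, s_5 = 7, s_6 = 4, s_7 = 3, s_8 = 5, s_9 = 2, s_{10} = 0, s_{11} = 1, s_{12} = 1, s_{13} = 6, s_{14} = 2, s_{15} = 5, s_{16} = 6, s_{17} = 4, s_{18} = 7, s_{19} = 0.
The sequence repeats with period 18.
(85 - 0) mod 18 = 13, so s_{85} = s_{13} = 6.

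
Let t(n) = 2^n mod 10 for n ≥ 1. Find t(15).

8

Listing terms: t(1) = 2, t(2) = 4, t(3) = 8, t(4) = 6, t(5) = 2.
The sequence repeats with period 4.
(15 - 1) mod 4 = 2, so t(15) = t(3) = 8.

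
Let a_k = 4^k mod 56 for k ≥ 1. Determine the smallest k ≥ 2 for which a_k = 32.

4

We have a_1 = 4, a_2 = 16, a_3 = 8, a_4 = 32, a_5 = 16.
Since a_5 = a_2 = 16, the sequence is eventually periodic: after a pre-period of length 1 it cycles with period 3.
The value 32 first appears (with k ≥ 2) at a_4.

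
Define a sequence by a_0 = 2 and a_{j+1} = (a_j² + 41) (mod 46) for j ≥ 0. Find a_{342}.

a_0 = 2; a_1 = 45; a_2 = 42; a_3 = 11; a_4 = 24; a_5 = 19; a_6 = 34; a_7 = 1; a_8 = 42.
Since a_8 = a_2 = 42, the sequence is eventually periodic: after a pre-period of length 2 it cycles with period 6.
For j ≥ 2, a_j depends only on (j - 2) mod 6. (342 - 2) mod 6 = 4, so a_{342} = a_6 = 34.

34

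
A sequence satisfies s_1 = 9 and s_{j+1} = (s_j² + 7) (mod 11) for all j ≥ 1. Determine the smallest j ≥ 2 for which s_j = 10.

7

Computing terms: s_1 = 9,  s_2 = 0,  s_3 = 7,  s_4 = 1,  s_5 = 8,  s_6 = 5,  s_7 = 10,  s_8 = 8.
Since s_8 = s_5 = 8, the sequence is eventually periodic: after a pre-period of length 4 it cycles with period 3.
The value 10 first appears (with j ≥ 2) at s_7.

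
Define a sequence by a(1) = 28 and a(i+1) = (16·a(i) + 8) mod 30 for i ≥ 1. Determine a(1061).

Computing terms: a(1) = 28, a(2) = 6, a(3) = 14, a(4) = 22, a(5) = 0, a(6) = 8, a(7) = 16, a(8) = 24, a(9) = 2, a(10) = 10, a(11) = 18, a(12) = 26, a(13) = 4, a(14) = 12, a(15) = 20, a(16) = 28.
The sequence repeats with period 15.
(1061 - 1) mod 15 = 10, so a(1061) = a(11) = 18.

18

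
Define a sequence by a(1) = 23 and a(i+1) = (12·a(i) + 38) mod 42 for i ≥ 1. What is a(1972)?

14

We have a(1) = 23, a(2) = 20, a(3) = 26, a(4) = 14, a(5) = 38, a(6) = 32, a(7) = 2, a(8) = 20.
Since a(8) = a(2) = 20, the sequence is eventually periodic: after a pre-period of length 1 it cycles with period 6.
For i ≥ 2, a(i) depends only on (i - 2) mod 6. (1972 - 2) mod 6 = 2, so a(1972) = a(4) = 14.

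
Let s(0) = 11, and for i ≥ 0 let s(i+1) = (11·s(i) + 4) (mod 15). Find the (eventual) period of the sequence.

Computing terms: s(0) = 11,  s(1) = 5,  s(2) = 14,  s(3) = 8,  s(4) = 2,  s(5) = 11.
Since s(5) = s(0) = 11, the sequence is periodic with period 5.

5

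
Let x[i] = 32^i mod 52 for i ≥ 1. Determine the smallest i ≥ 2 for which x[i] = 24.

11

x[1] = 32, x[2] = 36, x[3] = 8, x[4] = 48, x[5] = 28, x[6] = 12, x[7] = 20, x[8] = 16, x[9] = 44, x[10] = 4, x[11] = 24, x[12] = 40, x[13] = 32.
Since x[13] = x[1] = 32, the sequence is periodic with period 12.
The value 24 first appears (with i ≥ 2) at x[11].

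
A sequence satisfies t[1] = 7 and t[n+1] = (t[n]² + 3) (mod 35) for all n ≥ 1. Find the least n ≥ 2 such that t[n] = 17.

Computing terms: t[1] = 7; t[2] = 17; t[3] = 12; t[4] = 7.
The sequence repeats with period 3.
The value 17 first appears (with n ≥ 2) at t[2].

2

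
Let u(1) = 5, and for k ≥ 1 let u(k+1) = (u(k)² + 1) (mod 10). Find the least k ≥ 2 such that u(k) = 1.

Listing terms: u(1) = 5; u(2) = 6; u(3) = 7; u(4) = 0; u(5) = 1; u(6) = 2; u(7) = 5.
Since u(7) = u(1) = 5, the sequence is periodic with period 6.
The value 1 first appears (with k ≥ 2) at u(5).

5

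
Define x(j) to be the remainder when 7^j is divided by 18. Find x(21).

Listing terms: x(1) = 7, x(2) = 13, x(3) = 1, x(4) = 7.
The sequence repeats with period 3.
(21 - 1) mod 3 = 2, so x(21) = x(3) = 1.

1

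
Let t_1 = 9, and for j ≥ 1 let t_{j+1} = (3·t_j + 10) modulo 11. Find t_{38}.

0

Computing terms: t_1 = 9; t_2 = 4; t_3 = 0; t_4 = 10; t_5 = 7; t_6 = 9.
Since t_6 = t_1 = 9, the sequence is periodic with period 5.
(38 - 1) mod 5 = 2, so t_{38} = t_3 = 0.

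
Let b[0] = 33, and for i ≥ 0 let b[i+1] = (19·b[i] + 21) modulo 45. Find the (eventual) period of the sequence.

We have b[0] = 33; b[1] = 18; b[2] = 3; b[3] = 33.
Since b[3] = b[0] = 33, the sequence is periodic with period 3.

3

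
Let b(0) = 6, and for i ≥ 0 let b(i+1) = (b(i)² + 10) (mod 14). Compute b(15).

We have b(0) = 6,  b(1) = 4,  b(2) = 12,  b(3) = 0,  b(4) = 10,  b(5) = 12.
Since b(5) = b(2) = 12, the sequence is eventually periodic: after a pre-period of length 2 it cycles with period 3.
For i ≥ 2, b(i) depends only on (i - 2) mod 3. (15 - 2) mod 3 = 1, so b(15) = b(3) = 0.

0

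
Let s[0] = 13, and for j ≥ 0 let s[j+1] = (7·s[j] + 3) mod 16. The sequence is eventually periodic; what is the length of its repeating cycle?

Computing terms: s[0] = 13, s[1] = 14, s[2] = 5, s[3] = 6, s[4] = 13.
The sequence repeats with period 4.

4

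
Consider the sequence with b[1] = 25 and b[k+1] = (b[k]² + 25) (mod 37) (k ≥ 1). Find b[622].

We have b[1] = 25,  b[2] = 21,  b[3] = 22,  b[4] = 28,  b[5] = 32,  b[6] = 13,  b[7] = 9,  b[8] = 32.
Since b[8] = b[5] = 32, the sequence is eventually periodic: after a pre-period of length 4 it cycles with period 3.
For k ≥ 5, b[k] depends only on (k - 5) mod 3. (622 - 5) mod 3 = 2, so b[622] = b[7] = 9.

9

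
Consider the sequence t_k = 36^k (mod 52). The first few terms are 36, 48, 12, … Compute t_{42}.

40

Listing terms: t_1 = 36, t_2 = 48, t_3 = 12, t_4 = 16, t_5 = 4, t_6 = 40, t_7 = 36.
The sequence repeats with period 6.
So t_{42} = t_{1 + ((42-1) mod 6)} = t_6 = 40.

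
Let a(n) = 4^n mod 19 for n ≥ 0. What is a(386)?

Listing terms: a(0) = 1, a(1) = 4, a(2) = 16, a(3) = 7, a(4) = 9, a(5) = 17, a(6) = 11, a(7) = 6, a(8) = 5, a(9) = 1.
Since a(9) = a(0) = 1, the sequence is periodic with period 9.
(386 - 0) mod 9 = 8, so a(386) = a(8) = 5.

5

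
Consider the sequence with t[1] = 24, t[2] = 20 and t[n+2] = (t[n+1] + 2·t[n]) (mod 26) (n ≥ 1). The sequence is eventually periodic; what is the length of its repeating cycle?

Computing terms: t[1] = 24,  t[2] = 20,  t[3] = 16,  t[4] = 4,  t[5] = 10,  t[6] = 18,  t[7] = 12,  t[8] = 22,  t[9] = 20,  t[10] = 12,  t[11] = 0,  t[12] = 24,  t[13] = 24,  t[14] = 20.
The sequence repeats with period 12.

12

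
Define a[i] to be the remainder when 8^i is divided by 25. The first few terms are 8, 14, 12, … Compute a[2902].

Listing terms: a[1] = 8,  a[2] = 14,  a[3] = 12,  a[4] = 21,  a[5] = 18,  a[6] = 19,  a[7] = 2,  a[8] = 16,  a[9] = 3,  a[10] = 24,  a[11] = 17,  a[12] = 11,  a[13] = 13,  a[14] = 4,  a[15] = 7,  a[16] = 6,  a[17] = 23,  a[18] = 9,  a[19] = 22,  a[20] = 1,  a[21] = 8.
The sequence repeats with period 20.
(2902 - 1) mod 20 = 1, so a[2902] = a[2] = 14.

14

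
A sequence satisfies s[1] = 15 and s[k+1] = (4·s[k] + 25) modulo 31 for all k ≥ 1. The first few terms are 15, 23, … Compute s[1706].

s[1] = 15; s[2] = 23; s[3] = 24; s[4] = 28; s[5] = 13; s[6] = 15.
The sequence repeats with period 5.
(1706 - 1) mod 5 = 0, so s[1706] = s[1] = 15.

15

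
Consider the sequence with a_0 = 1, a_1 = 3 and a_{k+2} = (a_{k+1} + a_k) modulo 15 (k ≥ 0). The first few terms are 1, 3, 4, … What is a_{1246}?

14

a_0 = 1,  a_1 = 3,  a_2 = 4,  a_3 = 7,  a_4 = 11,  a_5 = 3,  a_6 = 14,  a_7 = 2,  a_8 = 1,  a_9 = 3.
The sequence repeats with period 8.
So a_{1246} = a_{0 + ((1246-0) mod 8)} = a_6 = 14.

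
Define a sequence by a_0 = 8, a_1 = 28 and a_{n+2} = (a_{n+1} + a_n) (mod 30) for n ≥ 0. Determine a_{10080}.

8

Listing terms: a_0 = 8; a_1 = 28; a_2 = 6; a_3 = 4; a_4 = 10; a_5 = 14; a_6 = 24; a_7 = 8; a_8 = 2; a_9 = 10; a_{10} = 12; a_{11} = 22; a_{12} = 4; a_{13} = 26; a_{14} = 0; a_{15} = 26; a_{16} = 26; a_{17} = 22; a_{18} = 18; a_{19} = 10; a_{20} = 28; a_{21} = 8; a_{22} = 6; a_{23} = 14; a_{24} = 20; a_{25} = 4; a_{26} = 24; a_{27} = 28; a_{28} = 22; a_{29} = 20; a_{30} = 12; a_{31} = 2; a_{32} = 14; a_{33} = 16; a_{34} = 0; a_{35} = 16; a_{36} = 16; a_{37} = 2; a_{38} = 18; a_{39} = 20; a_{40} = 8; a_{41} = 28.
The sequence repeats with period 40.
So a_{10080} = a_{0 + ((10080-0) mod 40)} = a_0 = 8.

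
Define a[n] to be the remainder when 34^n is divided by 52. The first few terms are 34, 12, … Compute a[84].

Listing terms: a[1] = 34; a[2] = 12; a[3] = 44; a[4] = 40; a[5] = 8; a[6] = 12.
Since a[6] = a[2] = 12, the sequence is eventually periodic: after a pre-period of length 1 it cycles with period 4.
For n ≥ 2, a[n] depends only on (n - 2) mod 4. (84 - 2) mod 4 = 2, so a[84] = a[4] = 40.

40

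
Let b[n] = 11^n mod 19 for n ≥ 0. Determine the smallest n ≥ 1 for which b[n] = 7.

b[0] = 1; b[1] = 11; b[2] = 7; b[3] = 1.
Since b[3] = b[0] = 1, the sequence is periodic with period 3.
The value 7 first appears (with n ≥ 1) at b[2].

2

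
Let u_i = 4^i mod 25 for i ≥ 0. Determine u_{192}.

16

We have u_0 = 1; u_1 = 4; u_2 = 16; u_3 = 14; u_4 = 6; u_5 = 24; u_6 = 21; u_7 = 9; u_8 = 11; u_9 = 19; u_{10} = 1.
Since u_{10} = u_0 = 1, the sequence is periodic with period 10.
So u_{192} = u_{0 + ((192-0) mod 10)} = u_2 = 16.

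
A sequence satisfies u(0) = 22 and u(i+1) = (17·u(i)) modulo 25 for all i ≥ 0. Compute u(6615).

Computing terms: u(0) = 22, u(1) = 24, u(2) = 8, u(3) = 11, u(4) = 12, u(5) = 4, u(6) = 18, u(7) = 6, u(8) = 2, u(9) = 9, u(10) = 3, u(11) = 1, u(12) = 17, u(13) = 14, u(14) = 13, u(15) = 21, u(16) = 7, u(17) = 19, u(18) = 23, u(19) = 16, u(20) = 22.
Since u(20) = u(0) = 22, the sequence is periodic with period 20.
So u(6615) = u(0 + ((6615-0) mod 20)) = u(15) = 21.

21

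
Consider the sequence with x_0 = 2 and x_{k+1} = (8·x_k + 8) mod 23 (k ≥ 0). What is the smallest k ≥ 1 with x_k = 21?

3

We have x_0 = 2, x_1 = 1, x_2 = 16, x_3 = 21, x_4 = 15, x_5 = 13, x_6 = 20, x_7 = 7, x_8 = 18, x_9 = 14, x_{10} = 5, x_{11} = 2.
Since x_{11} = x_0 = 2, the sequence is periodic with period 11.
The value 21 first appears (with k ≥ 1) at x_3.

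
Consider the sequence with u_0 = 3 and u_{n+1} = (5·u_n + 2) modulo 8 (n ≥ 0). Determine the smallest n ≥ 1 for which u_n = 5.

We have u_0 = 3; u_1 = 1; u_2 = 7; u_3 = 5; u_4 = 3.
Since u_4 = u_0 = 3, the sequence is periodic with period 4.
The value 5 first appears (with n ≥ 1) at u_3.

3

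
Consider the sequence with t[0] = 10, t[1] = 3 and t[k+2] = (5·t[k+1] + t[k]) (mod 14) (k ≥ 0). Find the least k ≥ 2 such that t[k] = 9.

We have t[0] = 10; t[1] = 3; t[2] = 11; t[3] = 2; t[4] = 7; t[5] = 9; t[6] = 10; t[7] = 3.
Since (t[6], t[7]) = (t[0], t[1]) = (10, 3) (two consecutive terms determine the rest), the sequence is periodic with period 6.
The value 9 first appears (with k ≥ 2) at t[5].

5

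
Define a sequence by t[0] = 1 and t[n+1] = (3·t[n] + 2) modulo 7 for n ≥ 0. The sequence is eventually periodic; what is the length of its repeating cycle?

6

We have t[0] = 1, t[1] = 5, t[2] = 3, t[3] = 4, t[4] = 0, t[5] = 2, t[6] = 1.
The sequence repeats with period 6.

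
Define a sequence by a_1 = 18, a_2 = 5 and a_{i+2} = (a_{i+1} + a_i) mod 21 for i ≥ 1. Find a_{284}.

We have a_1 = 18,  a_2 = 5,  a_3 = 2,  a_4 = 7,  a_5 = 9,  a_6 = 16,  a_7 = 4,  a_8 = 20,  a_9 = 3,  a_{10} = 2,  a_{11} = 5,  a_{12} = 7,  a_{13} = 12,  a_{14} = 19,  a_{15} = 10,  a_{16} = 8,  a_{17} = 18,  a_{18} = 5.
The sequence repeats with period 16.
So a_{284} = a_{1 + ((284-1) mod 16)} = a_{12} = 7.

7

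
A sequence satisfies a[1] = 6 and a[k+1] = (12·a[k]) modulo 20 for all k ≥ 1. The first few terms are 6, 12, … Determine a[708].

8

Computing terms: a[1] = 6, a[2] = 12, a[3] = 4, a[4] = 8, a[5] = 16, a[6] = 12.
Since a[6] = a[2] = 12, the sequence is eventually periodic: after a pre-period of length 1 it cycles with period 4.
For k ≥ 2, a[k] depends only on (k - 2) mod 4. (708 - 2) mod 4 = 2, so a[708] = a[4] = 8.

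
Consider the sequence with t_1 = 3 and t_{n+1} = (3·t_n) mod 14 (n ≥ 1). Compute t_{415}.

t_1 = 3,  t_2 = 9,  t_3 = 13,  t_4 = 11,  t_5 = 5,  t_6 = 1,  t_7 = 3.
Since t_7 = t_1 = 3, the sequence is periodic with period 6.
(415 - 1) mod 6 = 0, so t_{415} = t_1 = 3.

3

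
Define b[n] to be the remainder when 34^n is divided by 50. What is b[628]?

We have b[1] = 34,  b[2] = 6,  b[3] = 4,  b[4] = 36,  b[5] = 24,  b[6] = 16,  b[7] = 44,  b[8] = 46,  b[9] = 14,  b[10] = 26,  b[11] = 34.
The sequence repeats with period 10.
So b[628] = b[1 + ((628-1) mod 10)] = b[8] = 46.

46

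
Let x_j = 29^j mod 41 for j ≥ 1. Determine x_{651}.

x_1 = 29,  x_2 = 21,  x_3 = 35,  x_4 = 31,  x_5 = 38,  x_6 = 36,  x_7 = 19,  x_8 = 18,  x_9 = 30,  x_{10} = 9,  x_{11} = 15,  x_{12} = 25,  x_{13} = 28,  x_{14} = 33,  x_{15} = 14,  x_{16} = 37,  x_{17} = 7,  x_{18} = 39,  x_{19} = 24,  x_{20} = 40,  x_{21} = 12,  x_{22} = 20,  x_{23} = 6,  x_{24} = 10,  x_{25} = 3,  x_{26} = 5,  x_{27} = 22,  x_{28} = 23,  x_{29} = 11,  x_{30} = 32,  x_{31} = 26,  x_{32} = 16,  x_{33} = 13,  x_{34} = 8,  x_{35} = 27,  x_{36} = 4,  x_{37} = 34,  x_{38} = 2,  x_{39} = 17,  x_{40} = 1,  x_{41} = 29.
The sequence repeats with period 40.
(651 - 1) mod 40 = 10, so x_{651} = x_{11} = 15.

15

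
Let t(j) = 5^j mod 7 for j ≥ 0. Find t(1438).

2

t(0) = 1; t(1) = 5; t(2) = 4; t(3) = 6; t(4) = 2; t(5) = 3; t(6) = 1.
The sequence repeats with period 6.
(1438 - 0) mod 6 = 4, so t(1438) = t(4) = 2.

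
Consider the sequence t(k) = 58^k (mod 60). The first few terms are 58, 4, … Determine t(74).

Computing terms: t(1) = 58,  t(2) = 4,  t(3) = 52,  t(4) = 16,  t(5) = 28,  t(6) = 4.
Since t(6) = t(2) = 4, the sequence is eventually periodic: after a pre-period of length 1 it cycles with period 4.
For k ≥ 2, t(k) depends only on (k - 2) mod 4. (74 - 2) mod 4 = 0, so t(74) = t(2) = 4.

4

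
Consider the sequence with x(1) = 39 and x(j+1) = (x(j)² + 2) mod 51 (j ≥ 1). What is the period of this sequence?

Computing terms: x(1) = 39, x(2) = 44, x(3) = 0, x(4) = 2, x(5) = 6, x(6) = 38, x(7) = 18, x(8) = 20, x(9) = 45, x(10) = 38.
Since x(10) = x(6) = 38, the sequence is eventually periodic: after a pre-period of length 5 it cycles with period 4.

4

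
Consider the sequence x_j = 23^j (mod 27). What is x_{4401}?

Computing terms: x_0 = 1,  x_1 = 23,  x_2 = 16,  x_3 = 17,  x_4 = 13,  x_5 = 2,  x_6 = 19,  x_7 = 5,  x_8 = 7,  x_9 = 26,  x_{10} = 4,  x_{11} = 11,  x_{12} = 10,  x_{13} = 14,  x_{14} = 25,  x_{15} = 8,  x_{16} = 22,  x_{17} = 20,  x_{18} = 1.
The sequence repeats with period 18.
(4401 - 0) mod 18 = 9, so x_{4401} = x_9 = 26.

26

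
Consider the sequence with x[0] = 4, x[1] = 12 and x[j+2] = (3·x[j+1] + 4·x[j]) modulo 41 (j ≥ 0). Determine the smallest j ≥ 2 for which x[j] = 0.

4

Listing terms: x[0] = 4, x[1] = 12, x[2] = 11, x[3] = 40, x[4] = 0, x[5] = 37, x[6] = 29, x[7] = 30, x[8] = 1, x[9] = 0, x[10] = 4, x[11] = 12.
The sequence repeats with period 10.
The value 0 first appears (with j ≥ 2) at x[4].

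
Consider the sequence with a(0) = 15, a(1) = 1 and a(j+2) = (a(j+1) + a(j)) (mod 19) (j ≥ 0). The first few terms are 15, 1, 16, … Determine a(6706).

a(0) = 15,  a(1) = 1,  a(2) = 16,  a(3) = 17,  a(4) = 14,  a(5) = 12,  a(6) = 7,  a(7) = 0,  a(8) = 7,  a(9) = 7,  a(10) = 14,  a(11) = 2,  a(12) = 16,  a(13) = 18,  a(14) = 15,  a(15) = 14,  a(16) = 10,  a(17) = 5,  a(18) = 15,  a(19) = 1.
The sequence repeats with period 18.
(6706 - 0) mod 18 = 10, so a(6706) = a(10) = 14.

14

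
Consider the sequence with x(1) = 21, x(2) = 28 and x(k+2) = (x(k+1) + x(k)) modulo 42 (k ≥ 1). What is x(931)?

We have x(1) = 21,  x(2) = 28,  x(3) = 7,  x(4) = 35,  x(5) = 0,  x(6) = 35,  x(7) = 35,  x(8) = 28,  x(9) = 21,  x(10) = 7,  x(11) = 28,  x(12) = 35,  x(13) = 21,  x(14) = 14,  x(15) = 35,  x(16) = 7,  x(17) = 0,  x(18) = 7,  x(19) = 7,  x(20) = 14,  x(21) = 21,  x(22) = 35,  x(23) = 14,  x(24) = 7,  x(25) = 21,  x(26) = 28.
Since (x(25), x(26)) = (x(1), x(2)) = (21, 28) (two consecutive terms determine the rest), the sequence is periodic with period 24.
So x(931) = x(1 + ((931-1) mod 24)) = x(19) = 7.

7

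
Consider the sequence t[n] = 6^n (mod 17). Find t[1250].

2

Listing terms: t[1] = 6,  t[2] = 2,  t[3] = 12,  t[4] = 4,  t[5] = 7,  t[6] = 8,  t[7] = 14,  t[8] = 16,  t[9] = 11,  t[10] = 15,  t[11] = 5,  t[12] = 13,  t[13] = 10,  t[14] = 9,  t[15] = 3,  t[16] = 1,  t[17] = 6.
Since t[17] = t[1] = 6, the sequence is periodic with period 16.
(1250 - 1) mod 16 = 1, so t[1250] = t[2] = 2.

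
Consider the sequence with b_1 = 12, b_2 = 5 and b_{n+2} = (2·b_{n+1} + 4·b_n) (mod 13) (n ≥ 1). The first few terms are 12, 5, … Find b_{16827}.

We have b_1 = 12; b_2 = 5; b_3 = 6; b_4 = 6; b_5 = 10; b_6 = 5; b_7 = 11; b_8 = 3; b_9 = 11; b_{10} = 8; b_{11} = 8; b_{12} = 9; b_{13} = 11; b_{14} = 6; b_{15} = 4; b_{16} = 6; b_{17} = 2; b_{18} = 2; b_{19} = 12; b_{20} = 6; b_{21} = 8; b_{22} = 1; b_{23} = 8; b_{24} = 7; b_{25} = 7; b_{26} = 3; b_{27} = 8; b_{28} = 2; b_{29} = 10; b_{30} = 2; b_{31} = 5; b_{32} = 5; b_{33} = 4; b_{34} = 2; b_{35} = 7; b_{36} = 9; b_{37} = 7; b_{38} = 11; b_{39} = 11; b_{40} = 1; b_{41} = 7; b_{42} = 5; b_{43} = 12; b_{44} = 5.
The sequence repeats with period 42.
(16827 - 1) mod 42 = 26, so b_{16827} = b_{27} = 8.

8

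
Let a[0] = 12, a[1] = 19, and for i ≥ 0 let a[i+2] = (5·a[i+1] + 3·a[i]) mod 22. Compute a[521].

19

Listing terms: a[0] = 12, a[1] = 19, a[2] = 21, a[3] = 8, a[4] = 15, a[5] = 11, a[6] = 12, a[7] = 5, a[8] = 17, a[9] = 12, a[10] = 1, a[11] = 19, a[12] = 10, a[13] = 19, a[14] = 15, a[15] = 0, a[16] = 1, a[17] = 5, a[18] = 6, a[19] = 1, a[20] = 1, a[21] = 8, a[22] = 21, a[23] = 19, a[24] = 4, a[25] = 11, a[26] = 1, a[27] = 16, a[28] = 17, a[29] = 1, a[30] = 12, a[31] = 19.
The sequence repeats with period 30.
So a[521] = a[0 + ((521-0) mod 30)] = a[11] = 19.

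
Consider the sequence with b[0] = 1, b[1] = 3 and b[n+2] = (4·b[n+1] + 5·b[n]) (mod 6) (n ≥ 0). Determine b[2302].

3

b[0] = 1, b[1] = 3, b[2] = 5, b[3] = 5, b[4] = 3, b[5] = 1, b[6] = 1, b[7] = 3.
Since (b[6], b[7]) = (b[0], b[1]) = (1, 3) (two consecutive terms determine the rest), the sequence is periodic with period 6.
(2302 - 0) mod 6 = 4, so b[2302] = b[4] = 3.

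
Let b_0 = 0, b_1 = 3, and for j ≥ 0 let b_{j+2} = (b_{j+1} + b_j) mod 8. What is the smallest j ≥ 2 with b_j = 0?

Listing terms: b_0 = 0, b_1 = 3, b_2 = 3, b_3 = 6, b_4 = 1, b_5 = 7, b_6 = 0, b_7 = 7, b_8 = 7, b_9 = 6, b_{10} = 5, b_{11} = 3, b_{12} = 0, b_{13} = 3.
Since (b_{12}, b_{13}) = (b_0, b_1) = (0, 3) (two consecutive terms determine the rest), the sequence is periodic with period 12.
The value 0 first appears (with j ≥ 2) at b_6.

6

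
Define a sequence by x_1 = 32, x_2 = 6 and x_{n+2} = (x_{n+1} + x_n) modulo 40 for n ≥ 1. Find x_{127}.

Listing terms: x_1 = 32, x_2 = 6, x_3 = 38, x_4 = 4, x_5 = 2, x_6 = 6, x_7 = 8, x_8 = 14, x_9 = 22, x_{10} = 36, x_{11} = 18, x_{12} = 14, x_{13} = 32, x_{14} = 6.
The sequence repeats with period 12.
So x_{127} = x_{1 + ((127-1) mod 12)} = x_7 = 8.

8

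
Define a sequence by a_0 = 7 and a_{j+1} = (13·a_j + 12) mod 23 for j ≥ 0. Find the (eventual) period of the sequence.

Computing terms: a_0 = 7, a_1 = 11, a_2 = 17, a_3 = 3, a_4 = 5, a_5 = 8, a_6 = 1, a_7 = 2, a_8 = 15, a_9 = 0, a_{10} = 12, a_{11} = 7.
Since a_{11} = a_0 = 7, the sequence is periodic with period 11.

11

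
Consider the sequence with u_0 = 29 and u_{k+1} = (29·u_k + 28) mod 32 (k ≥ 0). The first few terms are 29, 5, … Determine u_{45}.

We have u_0 = 29; u_1 = 5; u_2 = 13; u_3 = 21; u_4 = 29.
The sequence repeats with period 4.
(45 - 0) mod 4 = 1, so u_{45} = u_1 = 5.

5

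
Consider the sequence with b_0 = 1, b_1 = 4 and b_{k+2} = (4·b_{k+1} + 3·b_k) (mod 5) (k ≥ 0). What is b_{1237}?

1

Listing terms: b_0 = 1, b_1 = 4, b_2 = 4, b_3 = 3, b_4 = 4, b_5 = 0, b_6 = 2, b_7 = 3, b_8 = 3, b_9 = 1, b_{10} = 3, b_{11} = 0, b_{12} = 4, b_{13} = 1, b_{14} = 1, b_{15} = 2, b_{16} = 1, b_{17} = 0, b_{18} = 3, b_{19} = 2, b_{20} = 2, b_{21} = 4, b_{22} = 2, b_{23} = 0, b_{24} = 1, b_{25} = 4.
The sequence repeats with period 24.
So b_{1237} = b_{0 + ((1237-0) mod 24)} = b_{13} = 1.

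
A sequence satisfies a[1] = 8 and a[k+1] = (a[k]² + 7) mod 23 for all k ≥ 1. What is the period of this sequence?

4

We have a[1] = 8, a[2] = 2, a[3] = 11, a[4] = 13, a[5] = 15, a[6] = 2.
Since a[6] = a[2] = 2, the sequence is eventually periodic: after a pre-period of length 1 it cycles with period 4.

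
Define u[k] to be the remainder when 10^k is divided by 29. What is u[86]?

Listing terms: u[0] = 1; u[1] = 10; u[2] = 13; u[3] = 14; u[4] = 24; u[5] = 8; u[6] = 22; u[7] = 17; u[8] = 25; u[9] = 18; u[10] = 6; u[11] = 2; u[12] = 20; u[13] = 26; u[14] = 28; u[15] = 19; u[16] = 16; u[17] = 15; u[18] = 5; u[19] = 21; u[20] = 7; u[21] = 12; u[22] = 4; u[23] = 11; u[24] = 23; u[25] = 27; u[26] = 9; u[27] = 3; u[28] = 1.
The sequence repeats with period 28.
(86 - 0) mod 28 = 2, so u[86] = u[2] = 13.

13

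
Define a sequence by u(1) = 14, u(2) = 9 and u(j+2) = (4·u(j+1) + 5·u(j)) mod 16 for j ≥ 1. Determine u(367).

u(1) = 14,  u(2) = 9,  u(3) = 10,  u(4) = 5,  u(5) = 6,  u(6) = 1,  u(7) = 2,  u(8) = 13,  u(9) = 14,  u(10) = 9.
Since (u(9), u(10)) = (u(1), u(2)) = (14, 9) (two consecutive terms determine the rest), the sequence is periodic with period 8.
(367 - 1) mod 8 = 6, so u(367) = u(7) = 2.

2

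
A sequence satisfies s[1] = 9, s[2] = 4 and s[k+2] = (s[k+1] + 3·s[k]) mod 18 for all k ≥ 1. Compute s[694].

We have s[1] = 9, s[2] = 4, s[3] = 13, s[4] = 7, s[5] = 10, s[6] = 13, s[7] = 7.
Since (s[6], s[7]) = (s[3], s[4]) = (13, 7) (two consecutive terms determine the rest), the sequence is eventually periodic: after a pre-period of length 2 it cycles with period 3.
For k ≥ 3, s[k] depends only on (k - 3) mod 3. (694 - 3) mod 3 = 1, so s[694] = s[4] = 7.

7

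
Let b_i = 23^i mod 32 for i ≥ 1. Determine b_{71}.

7

Computing terms: b_1 = 23; b_2 = 17; b_3 = 7; b_4 = 1; b_5 = 23.
Since b_5 = b_1 = 23, the sequence is periodic with period 4.
So b_{71} = b_{1 + ((71-1) mod 4)} = b_3 = 7.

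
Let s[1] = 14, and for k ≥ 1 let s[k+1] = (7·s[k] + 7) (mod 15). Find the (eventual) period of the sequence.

We have s[1] = 14; s[2] = 0; s[3] = 7; s[4] = 11; s[5] = 9; s[6] = 10; s[7] = 2; s[8] = 6; s[9] = 4; s[10] = 5; s[11] = 12; s[12] = 1; s[13] = 14.
Since s[13] = s[1] = 14, the sequence is periodic with period 12.

12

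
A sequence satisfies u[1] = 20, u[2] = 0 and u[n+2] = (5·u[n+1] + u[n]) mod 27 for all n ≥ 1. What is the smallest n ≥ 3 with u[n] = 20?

3

Listing terms: u[1] = 20,  u[2] = 0,  u[3] = 20,  u[4] = 19,  u[5] = 7,  u[6] = 0,  u[7] = 7,  u[8] = 8,  u[9] = 20,  u[10] = 0.
Since (u[9], u[10]) = (u[1], u[2]) = (20, 0) (two consecutive terms determine the rest), the sequence is periodic with period 8.
The value 20 first appears (with n ≥ 3) at u[3].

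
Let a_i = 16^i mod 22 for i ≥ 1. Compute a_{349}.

Computing terms: a_1 = 16; a_2 = 14; a_3 = 4; a_4 = 20; a_5 = 12; a_6 = 16.
The sequence repeats with period 5.
(349 - 1) mod 5 = 3, so a_{349} = a_4 = 20.

20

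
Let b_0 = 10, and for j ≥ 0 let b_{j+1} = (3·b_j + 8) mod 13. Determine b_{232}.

12

Computing terms: b_0 = 10; b_1 = 12; b_2 = 5; b_3 = 10.
The sequence repeats with period 3.
(232 - 0) mod 3 = 1, so b_{232} = b_1 = 12.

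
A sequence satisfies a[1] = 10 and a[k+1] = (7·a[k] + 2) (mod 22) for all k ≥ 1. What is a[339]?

Listing terms: a[1] = 10, a[2] = 6, a[3] = 0, a[4] = 2, a[5] = 16, a[6] = 4, a[7] = 8, a[8] = 14, a[9] = 12, a[10] = 20, a[11] = 10.
Since a[11] = a[1] = 10, the sequence is periodic with period 10.
(339 - 1) mod 10 = 8, so a[339] = a[9] = 12.

12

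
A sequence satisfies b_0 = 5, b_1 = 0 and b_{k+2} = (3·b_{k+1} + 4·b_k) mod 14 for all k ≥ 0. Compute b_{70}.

Computing terms: b_0 = 5; b_1 = 0; b_2 = 6; b_3 = 4; b_4 = 8; b_5 = 12; b_6 = 12; b_7 = 0; b_8 = 6.
Since (b_7, b_8) = (b_1, b_2) = (0, 6) (two consecutive terms determine the rest), the sequence is eventually periodic: after a pre-period of length 1 it cycles with period 6.
For k ≥ 1, b_k depends only on (k - 1) mod 6. (70 - 1) mod 6 = 3, so b_{70} = b_4 = 8.

8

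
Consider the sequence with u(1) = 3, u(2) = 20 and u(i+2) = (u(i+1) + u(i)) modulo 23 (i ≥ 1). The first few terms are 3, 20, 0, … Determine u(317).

Computing terms: u(1) = 3, u(2) = 20, u(3) = 0, u(4) = 20, u(5) = 20, u(6) = 17, u(7) = 14, u(8) = 8, u(9) = 22, u(10) = 7, u(11) = 6, u(12) = 13, u(13) = 19, u(14) = 9, u(15) = 5, u(16) = 14, u(17) = 19, u(18) = 10, u(19) = 6, u(20) = 16, u(21) = 22, u(22) = 15, u(23) = 14, u(24) = 6, u(25) = 20, u(26) = 3, u(27) = 0, u(28) = 3, u(29) = 3, u(30) = 6, u(31) = 9, u(32) = 15, u(33) = 1, u(34) = 16, u(35) = 17, u(36) = 10, u(37) = 4, u(38) = 14, u(39) = 18, u(40) = 9, u(41) = 4, u(42) = 13, u(43) = 17, u(44) = 7, u(45) = 1, u(46) = 8, u(47) = 9, u(48) = 17, u(49) = 3, u(50) = 20.
The sequence repeats with period 48.
(317 - 1) mod 48 = 28, so u(317) = u(29) = 3.

3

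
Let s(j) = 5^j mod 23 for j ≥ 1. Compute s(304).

Computing terms: s(1) = 5, s(2) = 2, s(3) = 10, s(4) = 4, s(5) = 20, s(6) = 8, s(7) = 17, s(8) = 16, s(9) = 11, s(10) = 9, s(11) = 22, s(12) = 18, s(13) = 21, s(14) = 13, s(15) = 19, s(16) = 3, s(17) = 15, s(18) = 6, s(19) = 7, s(20) = 12, s(21) = 14, s(22) = 1, s(23) = 5.
The sequence repeats with period 22.
So s(304) = s(1 + ((304-1) mod 22)) = s(18) = 6.

6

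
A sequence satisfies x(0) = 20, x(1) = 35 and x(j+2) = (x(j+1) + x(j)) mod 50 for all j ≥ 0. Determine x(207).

Computing terms: x(0) = 20; x(1) = 35; x(2) = 5; x(3) = 40; x(4) = 45; x(5) = 35; x(6) = 30; x(7) = 15; x(8) = 45; x(9) = 10; x(10) = 5; x(11) = 15; x(12) = 20; x(13) = 35.
Since (x(12), x(13)) = (x(0), x(1)) = (20, 35) (two consecutive terms determine the rest), the sequence is periodic with period 12.
So x(207) = x(0 + ((207-0) mod 12)) = x(3) = 40.

40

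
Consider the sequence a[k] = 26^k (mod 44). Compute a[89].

36

a[0] = 1, a[1] = 26, a[2] = 16, a[3] = 20, a[4] = 36, a[5] = 12, a[6] = 4, a[7] = 16.
Since a[7] = a[2] = 16, the sequence is eventually periodic: after a pre-period of length 2 it cycles with period 5.
For k ≥ 2, a[k] depends only on (k - 2) mod 5. (89 - 2) mod 5 = 2, so a[89] = a[4] = 36.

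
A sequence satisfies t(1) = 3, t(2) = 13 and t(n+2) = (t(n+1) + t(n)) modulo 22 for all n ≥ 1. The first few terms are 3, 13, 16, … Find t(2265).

Listing terms: t(1) = 3; t(2) = 13; t(3) = 16; t(4) = 7; t(5) = 1; t(6) = 8; t(7) = 9; t(8) = 17; t(9) = 4; t(10) = 21; t(11) = 3; t(12) = 2; t(13) = 5; t(14) = 7; t(15) = 12; t(16) = 19; t(17) = 9; t(18) = 6; t(19) = 15; t(20) = 21; t(21) = 14; t(22) = 13; t(23) = 5; t(24) = 18; t(25) = 1; t(26) = 19; t(27) = 20; t(28) = 17; t(29) = 15; t(30) = 10; t(31) = 3; t(32) = 13.
The sequence repeats with period 30.
(2265 - 1) mod 30 = 14, so t(2265) = t(15) = 12.

12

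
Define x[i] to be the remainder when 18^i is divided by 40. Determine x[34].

We have x[0] = 1, x[1] = 18, x[2] = 4, x[3] = 32, x[4] = 16, x[5] = 8, x[6] = 24, x[7] = 32.
Since x[7] = x[3] = 32, the sequence is eventually periodic: after a pre-period of length 3 it cycles with period 4.
For i ≥ 3, x[i] depends only on (i - 3) mod 4. (34 - 3) mod 4 = 3, so x[34] = x[6] = 24.

24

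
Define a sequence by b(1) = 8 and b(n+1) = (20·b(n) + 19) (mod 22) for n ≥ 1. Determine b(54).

15

We have b(1) = 8; b(2) = 3; b(3) = 13; b(4) = 15; b(5) = 11; b(6) = 19; b(7) = 3.
Since b(7) = b(2) = 3, the sequence is eventually periodic: after a pre-period of length 1 it cycles with period 5.
For n ≥ 2, b(n) depends only on (n - 2) mod 5. (54 - 2) mod 5 = 2, so b(54) = b(4) = 15.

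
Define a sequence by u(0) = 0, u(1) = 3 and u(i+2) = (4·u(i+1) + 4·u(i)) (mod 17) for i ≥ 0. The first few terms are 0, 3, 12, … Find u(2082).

Computing terms: u(0) = 0, u(1) = 3, u(2) = 12, u(3) = 9, u(4) = 16, u(5) = 15, u(6) = 5, u(7) = 12, u(8) = 0, u(9) = 14, u(10) = 5, u(11) = 8, u(12) = 1, u(13) = 2, u(14) = 12, u(15) = 5, u(16) = 0, u(17) = 3.
The sequence repeats with period 16.
(2082 - 0) mod 16 = 2, so u(2082) = u(2) = 12.

12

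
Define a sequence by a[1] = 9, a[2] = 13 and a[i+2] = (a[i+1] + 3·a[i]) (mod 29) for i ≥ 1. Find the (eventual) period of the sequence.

28

a[1] = 9, a[2] = 13, a[3] = 11, a[4] = 21, a[5] = 25, a[6] = 1, a[7] = 18, a[8] = 21, a[9] = 17, a[10] = 22, a[11] = 15, a[12] = 23, a[13] = 10, a[14] = 21, a[15] = 22, a[16] = 27, a[17] = 6, a[18] = 0, a[19] = 18, a[20] = 18, a[21] = 14, a[22] = 10, a[23] = 23, a[24] = 24, a[25] = 6, a[26] = 20, a[27] = 9, a[28] = 11, a[29] = 9, a[30] = 13.
Since (a[29], a[30]) = (a[1], a[2]) = (9, 13) (two consecutive terms determine the rest), the sequence is periodic with period 28.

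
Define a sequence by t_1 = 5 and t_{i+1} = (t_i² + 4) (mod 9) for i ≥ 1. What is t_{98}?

t_1 = 5; t_2 = 2; t_3 = 8; t_4 = 5.
The sequence repeats with period 3.
(98 - 1) mod 3 = 1, so t_{98} = t_2 = 2.

2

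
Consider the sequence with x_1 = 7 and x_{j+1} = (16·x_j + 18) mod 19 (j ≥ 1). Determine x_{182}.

16

Computing terms: x_1 = 7; x_2 = 16; x_3 = 8; x_4 = 13; x_5 = 17; x_6 = 5; x_7 = 3; x_8 = 9; x_9 = 10; x_{10} = 7.
Since x_{10} = x_1 = 7, the sequence is periodic with period 9.
So x_{182} = x_{1 + ((182-1) mod 9)} = x_2 = 16.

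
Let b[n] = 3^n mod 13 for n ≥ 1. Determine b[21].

1

Computing terms: b[1] = 3, b[2] = 9, b[3] = 1, b[4] = 3.
Since b[4] = b[1] = 3, the sequence is periodic with period 3.
So b[21] = b[1 + ((21-1) mod 3)] = b[3] = 1.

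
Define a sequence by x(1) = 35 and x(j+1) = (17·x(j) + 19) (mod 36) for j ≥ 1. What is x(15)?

17

Listing terms: x(1) = 35, x(2) = 2, x(3) = 17, x(4) = 20, x(5) = 35.
Since x(5) = x(1) = 35, the sequence is periodic with period 4.
(15 - 1) mod 4 = 2, so x(15) = x(3) = 17.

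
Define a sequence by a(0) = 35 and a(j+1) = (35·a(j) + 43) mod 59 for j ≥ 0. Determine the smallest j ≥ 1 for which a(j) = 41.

14

Computing terms: a(0) = 35, a(1) = 29, a(2) = 55, a(3) = 21, a(4) = 11, a(5) = 15, a(6) = 37, a(7) = 40, a(8) = 27, a(9) = 44, a(10) = 49, a(11) = 47, a(12) = 36, a(13) = 5, a(14) = 41, a(15) = 3, a(16) = 30, a(17) = 31, a(18) = 7, a(19) = 52, a(20) = 34, a(21) = 53, a(22) = 10, a(23) = 39, a(24) = 51, a(25) = 58, a(26) = 8, a(27) = 28, a(28) = 20, a(29) = 35.
The sequence repeats with period 29.
The value 41 first appears (with j ≥ 1) at a(14).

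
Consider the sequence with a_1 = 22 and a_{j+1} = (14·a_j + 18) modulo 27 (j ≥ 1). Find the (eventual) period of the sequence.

18

Computing terms: a_1 = 22, a_2 = 2, a_3 = 19, a_4 = 14, a_5 = 25, a_6 = 17, a_7 = 13, a_8 = 11, a_9 = 10, a_{10} = 23, a_{11} = 16, a_{12} = 26, a_{13} = 4, a_{14} = 20, a_{15} = 1, a_{16} = 5, a_{17} = 7, a_{18} = 8, a_{19} = 22.
The sequence repeats with period 18.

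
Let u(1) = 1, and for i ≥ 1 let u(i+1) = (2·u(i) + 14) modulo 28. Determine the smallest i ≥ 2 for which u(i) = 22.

Listing terms: u(1) = 1,  u(2) = 16,  u(3) = 18,  u(4) = 22,  u(5) = 2,  u(6) = 18.
Since u(6) = u(3) = 18, the sequence is eventually periodic: after a pre-period of length 2 it cycles with period 3.
The value 22 first appears (with i ≥ 2) at u(4).

4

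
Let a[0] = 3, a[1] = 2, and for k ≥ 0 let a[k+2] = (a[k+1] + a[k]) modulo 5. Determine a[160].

3

We have a[0] = 3; a[1] = 2; a[2] = 0; a[3] = 2; a[4] = 2; a[5] = 4; a[6] = 1; a[7] = 0; a[8] = 1; a[9] = 1; a[10] = 2; a[11] = 3; a[12] = 0; a[13] = 3; a[14] = 3; a[15] = 1; a[16] = 4; a[17] = 0; a[18] = 4; a[19] = 4; a[20] = 3; a[21] = 2.
Since (a[20], a[21]) = (a[0], a[1]) = (3, 2) (two consecutive terms determine the rest), the sequence is periodic with period 20.
So a[160] = a[0 + ((160-0) mod 20)] = a[0] = 3.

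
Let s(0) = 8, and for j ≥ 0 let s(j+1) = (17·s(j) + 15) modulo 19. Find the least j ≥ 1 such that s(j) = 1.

Listing terms: s(0) = 8, s(1) = 18, s(2) = 17, s(3) = 0, s(4) = 15, s(5) = 4, s(6) = 7, s(7) = 1, s(8) = 13, s(9) = 8.
Since s(9) = s(0) = 8, the sequence is periodic with period 9.
The value 1 first appears (with j ≥ 1) at s(7).

7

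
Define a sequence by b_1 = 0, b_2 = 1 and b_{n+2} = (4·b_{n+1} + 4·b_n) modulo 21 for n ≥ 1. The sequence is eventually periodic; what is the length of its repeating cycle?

24

Listing terms: b_1 = 0,  b_2 = 1,  b_3 = 4,  b_4 = 20,  b_5 = 12,  b_6 = 2,  b_7 = 14,  b_8 = 1,  b_9 = 18,  b_{10} = 13,  b_{11} = 19,  b_{12} = 2,  b_{13} = 0,  b_{14} = 8,  b_{15} = 11,  b_{16} = 13,  b_{17} = 12,  b_{18} = 16,  b_{19} = 7,  b_{20} = 8,  b_{21} = 18,  b_{22} = 20,  b_{23} = 5,  b_{24} = 16,  b_{25} = 0,  b_{26} = 1.
Since (b_{25}, b_{26}) = (b_1, b_2) = (0, 1) (two consecutive terms determine the rest), the sequence is periodic with period 24.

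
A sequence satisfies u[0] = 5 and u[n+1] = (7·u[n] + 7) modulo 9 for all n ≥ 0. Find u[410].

u[0] = 5,  u[1] = 6,  u[2] = 4,  u[3] = 8,  u[4] = 0,  u[5] = 7,  u[6] = 2,  u[7] = 3,  u[8] = 1,  u[9] = 5.
The sequence repeats with period 9.
So u[410] = u[0 + ((410-0) mod 9)] = u[5] = 7.

7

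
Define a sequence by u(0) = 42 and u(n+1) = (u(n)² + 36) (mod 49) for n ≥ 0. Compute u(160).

Computing terms: u(0) = 42,  u(1) = 36,  u(2) = 9,  u(3) = 19,  u(4) = 5,  u(5) = 12,  u(6) = 33,  u(7) = 47,  u(8) = 40,  u(9) = 19.
Since u(9) = u(3) = 19, the sequence is eventually periodic: after a pre-period of length 3 it cycles with period 6.
For n ≥ 3, u(n) depends only on (n - 3) mod 6. (160 - 3) mod 6 = 1, so u(160) = u(4) = 5.

5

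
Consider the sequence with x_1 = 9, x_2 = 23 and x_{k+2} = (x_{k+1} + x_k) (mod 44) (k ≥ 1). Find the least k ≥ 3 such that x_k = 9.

x_1 = 9, x_2 = 23, x_3 = 32, x_4 = 11, x_5 = 43, x_6 = 10, x_7 = 9, x_8 = 19, x_9 = 28, x_{10} = 3, x_{11} = 31, x_{12} = 34, x_{13} = 21, x_{14} = 11, x_{15} = 32, x_{16} = 43, x_{17} = 31, x_{18} = 30, x_{19} = 17, x_{20} = 3, x_{21} = 20, x_{22} = 23, x_{23} = 43, x_{24} = 22, x_{25} = 21, x_{26} = 43, x_{27} = 20, x_{28} = 19, x_{29} = 39, x_{30} = 14, x_{31} = 9, x_{32} = 23.
Since (x_{31}, x_{32}) = (x_1, x_2) = (9, 23) (two consecutive terms determine the rest), the sequence is periodic with period 30.
The value 9 first appears (with k ≥ 3) at x_7.

7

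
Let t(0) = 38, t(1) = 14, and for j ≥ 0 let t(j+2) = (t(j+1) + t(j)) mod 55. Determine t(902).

52

t(0) = 38, t(1) = 14, t(2) = 52, t(3) = 11, t(4) = 8, t(5) = 19, t(6) = 27, t(7) = 46, t(8) = 18, t(9) = 9, t(10) = 27, t(11) = 36, t(12) = 8, t(13) = 44, t(14) = 52, t(15) = 41, t(16) = 38, t(17) = 24, t(18) = 7, t(19) = 31, t(20) = 38, t(21) = 14.
Since (t(20), t(21)) = (t(0), t(1)) = (38, 14) (two consecutive terms determine the rest), the sequence is periodic with period 20.
(902 - 0) mod 20 = 2, so t(902) = t(2) = 52.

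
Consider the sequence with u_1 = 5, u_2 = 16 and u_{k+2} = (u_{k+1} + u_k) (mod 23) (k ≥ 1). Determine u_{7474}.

Computing terms: u_1 = 5; u_2 = 16; u_3 = 21; u_4 = 14; u_5 = 12; u_6 = 3; u_7 = 15; u_8 = 18; u_9 = 10; u_{10} = 5; u_{11} = 15; u_{12} = 20; u_{13} = 12; u_{14} = 9; u_{15} = 21; u_{16} = 7; u_{17} = 5; u_{18} = 12; u_{19} = 17; u_{20} = 6; u_{21} = 0; u_{22} = 6; u_{23} = 6; u_{24} = 12; u_{25} = 18; u_{26} = 7; u_{27} = 2; u_{28} = 9; u_{29} = 11; u_{30} = 20; u_{31} = 8; u_{32} = 5; u_{33} = 13; u_{34} = 18; u_{35} = 8; u_{36} = 3; u_{37} = 11; u_{38} = 14; u_{39} = 2; u_{40} = 16; u_{41} = 18; u_{42} = 11; u_{43} = 6; u_{44} = 17; u_{45} = 0; u_{46} = 17; u_{47} = 17; u_{48} = 11; u_{49} = 5; u_{50} = 16.
The sequence repeats with period 48.
(7474 - 1) mod 48 = 33, so u_{7474} = u_{34} = 18.

18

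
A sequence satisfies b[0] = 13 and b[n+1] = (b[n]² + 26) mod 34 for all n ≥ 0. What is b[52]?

b[0] = 13,  b[1] = 25,  b[2] = 5,  b[3] = 17,  b[4] = 9,  b[5] = 5.
Since b[5] = b[2] = 5, the sequence is eventually periodic: after a pre-period of length 2 it cycles with period 3.
For n ≥ 2, b[n] depends only on (n - 2) mod 3. (52 - 2) mod 3 = 2, so b[52] = b[4] = 9.

9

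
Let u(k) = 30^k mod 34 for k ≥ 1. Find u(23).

4

Listing terms: u(1) = 30,  u(2) = 16,  u(3) = 4,  u(4) = 18,  u(5) = 30.
Since u(5) = u(1) = 30, the sequence is periodic with period 4.
(23 - 1) mod 4 = 2, so u(23) = u(3) = 4.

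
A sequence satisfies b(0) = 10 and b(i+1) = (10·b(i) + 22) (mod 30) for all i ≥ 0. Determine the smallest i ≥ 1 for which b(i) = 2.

1

b(0) = 10; b(1) = 2; b(2) = 12; b(3) = 22; b(4) = 2.
Since b(4) = b(1) = 2, the sequence is eventually periodic: after a pre-period of length 1 it cycles with period 3.
The value 2 first appears (with i ≥ 1) at b(1).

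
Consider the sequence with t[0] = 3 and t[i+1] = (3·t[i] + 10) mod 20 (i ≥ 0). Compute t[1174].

7

Computing terms: t[0] = 3, t[1] = 19, t[2] = 7, t[3] = 11, t[4] = 3.
The sequence repeats with period 4.
So t[1174] = t[0 + ((1174-0) mod 4)] = t[2] = 7.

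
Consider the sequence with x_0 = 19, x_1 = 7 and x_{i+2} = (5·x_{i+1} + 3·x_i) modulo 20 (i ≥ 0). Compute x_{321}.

17

x_0 = 19; x_1 = 7; x_2 = 12; x_3 = 1; x_4 = 1; x_5 = 8; x_6 = 3; x_7 = 19; x_8 = 4; x_9 = 17; x_{10} = 17; x_{11} = 16; x_{12} = 11; x_{13} = 3; x_{14} = 8; x_{15} = 9; x_{16} = 9; x_{17} = 12; x_{18} = 7; x_{19} = 11; x_{20} = 16; x_{21} = 13; x_{22} = 13; x_{23} = 4; x_{24} = 19; x_{25} = 7.
The sequence repeats with period 24.
So x_{321} = x_{0 + ((321-0) mod 24)} = x_9 = 17.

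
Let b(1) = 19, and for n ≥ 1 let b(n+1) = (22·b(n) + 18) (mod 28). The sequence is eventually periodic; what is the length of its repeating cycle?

Computing terms: b(1) = 19,  b(2) = 16,  b(3) = 6,  b(4) = 10,  b(5) = 14,  b(6) = 18,  b(7) = 22,  b(8) = 26,  b(9) = 2,  b(10) = 6.
Since b(10) = b(3) = 6, the sequence is eventually periodic: after a pre-period of length 2 it cycles with period 7.

7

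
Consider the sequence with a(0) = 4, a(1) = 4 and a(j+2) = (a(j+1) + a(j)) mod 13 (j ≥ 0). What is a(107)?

1

a(0) = 4, a(1) = 4, a(2) = 8, a(3) = 12, a(4) = 7, a(5) = 6, a(6) = 0, a(7) = 6, a(8) = 6, a(9) = 12, a(10) = 5, a(11) = 4, a(12) = 9, a(13) = 0, a(14) = 9, a(15) = 9, a(16) = 5, a(17) = 1, a(18) = 6, a(19) = 7, a(20) = 0, a(21) = 7, a(22) = 7, a(23) = 1, a(24) = 8, a(25) = 9, a(26) = 4, a(27) = 0, a(28) = 4, a(29) = 4.
Since (a(28), a(29)) = (a(0), a(1)) = (4, 4) (two consecutive terms determine the rest), the sequence is periodic with period 28.
(107 - 0) mod 28 = 23, so a(107) = a(23) = 1.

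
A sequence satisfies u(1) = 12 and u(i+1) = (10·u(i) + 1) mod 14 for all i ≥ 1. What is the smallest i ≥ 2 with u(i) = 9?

Listing terms: u(1) = 12,  u(2) = 9,  u(3) = 7,  u(4) = 1,  u(5) = 11,  u(6) = 13,  u(7) = 5,  u(8) = 9.
Since u(8) = u(2) = 9, the sequence is eventually periodic: after a pre-period of length 1 it cycles with period 6.
The value 9 first appears (with i ≥ 2) at u(2).

2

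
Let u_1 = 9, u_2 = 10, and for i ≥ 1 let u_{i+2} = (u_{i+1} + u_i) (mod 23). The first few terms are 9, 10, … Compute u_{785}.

19

We have u_1 = 9; u_2 = 10; u_3 = 19; u_4 = 6; u_5 = 2; u_6 = 8; u_7 = 10; u_8 = 18; u_9 = 5; u_{10} = 0; u_{11} = 5; u_{12} = 5; u_{13} = 10; u_{14} = 15; u_{15} = 2; u_{16} = 17; u_{17} = 19; u_{18} = 13; u_{19} = 9; u_{20} = 22; u_{21} = 8; u_{22} = 7; u_{23} = 15; u_{24} = 22; u_{25} = 14; u_{26} = 13; u_{27} = 4; u_{28} = 17; u_{29} = 21; u_{30} = 15; u_{31} = 13; u_{32} = 5; u_{33} = 18; u_{34} = 0; u_{35} = 18; u_{36} = 18; u_{37} = 13; u_{38} = 8; u_{39} = 21; u_{40} = 6; u_{41} = 4; u_{42} = 10; u_{43} = 14; u_{44} = 1; u_{45} = 15; u_{46} = 16; u_{47} = 8; u_{48} = 1; u_{49} = 9; u_{50} = 10.
Since (u_{49}, u_{50}) = (u_1, u_2) = (9, 10) (two consecutive terms determine the rest), the sequence is periodic with period 48.
(785 - 1) mod 48 = 16, so u_{785} = u_{17} = 19.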